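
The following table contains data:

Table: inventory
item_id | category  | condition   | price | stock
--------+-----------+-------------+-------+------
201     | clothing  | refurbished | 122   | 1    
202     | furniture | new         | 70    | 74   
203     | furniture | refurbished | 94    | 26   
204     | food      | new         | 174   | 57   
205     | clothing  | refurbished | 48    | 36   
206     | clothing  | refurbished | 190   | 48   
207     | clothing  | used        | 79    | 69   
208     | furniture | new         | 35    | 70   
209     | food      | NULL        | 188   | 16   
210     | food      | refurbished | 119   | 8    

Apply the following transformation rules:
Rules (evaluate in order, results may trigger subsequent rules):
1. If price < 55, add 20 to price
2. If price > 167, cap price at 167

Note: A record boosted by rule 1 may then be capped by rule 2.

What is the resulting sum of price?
1108

Step 1: Apply rule 1 to records with price < 55
  - 2 records get bonus of 20
  - Of these, 0 records then exceed 167 and get capped
Step 2: Apply rule 2 to records with price > 167
  - 3 records (original) are capped
Step 3: Calculate final sum = 1108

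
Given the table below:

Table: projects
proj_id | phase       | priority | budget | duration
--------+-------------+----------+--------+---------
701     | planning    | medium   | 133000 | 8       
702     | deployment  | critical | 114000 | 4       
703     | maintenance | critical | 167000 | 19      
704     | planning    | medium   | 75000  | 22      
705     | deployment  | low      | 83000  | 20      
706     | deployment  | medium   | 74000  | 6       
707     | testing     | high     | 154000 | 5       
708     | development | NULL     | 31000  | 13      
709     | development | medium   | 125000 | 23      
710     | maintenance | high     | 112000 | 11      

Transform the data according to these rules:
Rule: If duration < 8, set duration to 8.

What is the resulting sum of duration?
140

Step 1: 3 records have duration < 8
Step 2: These records originally summed to 15
Step 3: After setting to minimum: 3 × 8 = 24
Step 4: Unaffected records sum: 116
Step 5: Final sum = 24 + 116 = 140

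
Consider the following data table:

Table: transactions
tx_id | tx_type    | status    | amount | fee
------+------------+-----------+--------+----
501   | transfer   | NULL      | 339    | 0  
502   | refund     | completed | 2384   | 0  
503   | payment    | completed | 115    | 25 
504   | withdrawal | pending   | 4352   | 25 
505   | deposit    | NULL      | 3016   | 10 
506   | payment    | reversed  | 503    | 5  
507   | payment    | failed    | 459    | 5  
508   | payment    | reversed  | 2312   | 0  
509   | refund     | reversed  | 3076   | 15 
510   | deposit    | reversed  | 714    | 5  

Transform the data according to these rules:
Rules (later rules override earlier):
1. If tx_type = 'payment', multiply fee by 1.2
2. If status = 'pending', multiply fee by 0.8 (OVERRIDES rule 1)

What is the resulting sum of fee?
92.0

Step 1: Rule 2 takes priority for records with status = 'pending'
  - 1 records: 25 × 0.8 = 20.0
Step 2: Rule 1 applies to remaining records with tx_type = 'payment'
  - 4 records: 35 × 1.2 = 42.0
Step 3: Other records unchanged: 30
Step 4: Final sum = 20.0 + 42.0 + 30 = 92.0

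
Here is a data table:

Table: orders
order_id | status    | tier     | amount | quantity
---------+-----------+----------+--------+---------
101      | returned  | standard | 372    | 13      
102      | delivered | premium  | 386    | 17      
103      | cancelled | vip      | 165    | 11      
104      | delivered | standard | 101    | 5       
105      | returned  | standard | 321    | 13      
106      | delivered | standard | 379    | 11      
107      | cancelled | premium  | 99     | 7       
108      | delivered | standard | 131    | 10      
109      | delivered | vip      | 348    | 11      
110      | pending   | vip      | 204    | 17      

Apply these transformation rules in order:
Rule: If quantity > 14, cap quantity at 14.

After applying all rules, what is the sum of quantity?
109

Step 1: 2 records have quantity > 14
Step 2: These records originally summed to 34
Step 3: After capping: 2 × 14 = 28
Step 4: Unaffected records sum: 81
Step 5: Final sum = 28 + 81 = 109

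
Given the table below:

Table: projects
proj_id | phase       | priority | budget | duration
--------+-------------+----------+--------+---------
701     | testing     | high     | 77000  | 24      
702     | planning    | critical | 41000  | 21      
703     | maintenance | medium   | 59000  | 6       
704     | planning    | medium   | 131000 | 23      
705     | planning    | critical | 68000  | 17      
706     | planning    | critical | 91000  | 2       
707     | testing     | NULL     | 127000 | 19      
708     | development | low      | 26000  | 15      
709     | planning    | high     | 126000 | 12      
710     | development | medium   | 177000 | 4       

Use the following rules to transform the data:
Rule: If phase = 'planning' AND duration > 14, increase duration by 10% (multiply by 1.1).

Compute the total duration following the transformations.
149.1

Step 1: Find records where phase = 'planning' AND duration > 14
Step 2: 3 records match, summing to 61
Step 3: After multiplier: 61 × 1.1 = 67.1
Step 4: Unaffected records sum: 82
Step 5: Final sum = 67.1 + 82 = 149.1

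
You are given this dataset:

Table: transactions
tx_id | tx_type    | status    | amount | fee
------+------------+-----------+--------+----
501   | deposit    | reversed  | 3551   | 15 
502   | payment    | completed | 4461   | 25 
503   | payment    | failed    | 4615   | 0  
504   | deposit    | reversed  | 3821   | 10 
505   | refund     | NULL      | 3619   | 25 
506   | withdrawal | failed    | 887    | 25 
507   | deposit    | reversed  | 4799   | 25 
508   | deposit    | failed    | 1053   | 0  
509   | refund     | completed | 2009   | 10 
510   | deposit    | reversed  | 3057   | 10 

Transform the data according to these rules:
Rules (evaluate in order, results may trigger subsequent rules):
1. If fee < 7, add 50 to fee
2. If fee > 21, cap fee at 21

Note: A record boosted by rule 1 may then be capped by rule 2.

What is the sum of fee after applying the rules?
171

Step 1: Apply rule 1 to records with fee < 7
  - 2 records get bonus of 50
  - Of these, 2 records then exceed 21 and get capped
Step 2: Apply rule 2 to records with fee > 21
  - 4 records (original) are capped
Step 3: Calculate final sum = 171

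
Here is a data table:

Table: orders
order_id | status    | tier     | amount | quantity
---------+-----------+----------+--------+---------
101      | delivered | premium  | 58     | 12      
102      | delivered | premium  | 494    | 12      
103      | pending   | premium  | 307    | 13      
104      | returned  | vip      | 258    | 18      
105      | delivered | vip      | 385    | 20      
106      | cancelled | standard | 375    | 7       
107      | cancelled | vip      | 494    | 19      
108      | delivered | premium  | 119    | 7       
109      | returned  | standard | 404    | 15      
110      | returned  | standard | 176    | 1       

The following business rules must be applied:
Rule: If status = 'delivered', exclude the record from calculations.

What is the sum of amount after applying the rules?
2014

Step 1: Identify records where status = 'delivered'
Step 2: The excluded records sum to 1056
Step 3: Original total amount = 3070
Step 4: Remaining total = 3070 - 1056 = 2014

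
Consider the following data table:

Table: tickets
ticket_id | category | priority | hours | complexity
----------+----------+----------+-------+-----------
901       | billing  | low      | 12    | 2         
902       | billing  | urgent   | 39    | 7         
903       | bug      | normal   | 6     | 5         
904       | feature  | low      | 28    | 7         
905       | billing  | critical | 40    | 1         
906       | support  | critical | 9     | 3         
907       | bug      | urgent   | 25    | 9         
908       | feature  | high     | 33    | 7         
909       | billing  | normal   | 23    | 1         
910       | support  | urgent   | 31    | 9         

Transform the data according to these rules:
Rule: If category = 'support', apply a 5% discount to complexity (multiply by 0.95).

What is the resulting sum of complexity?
50.4

Step 1: Records with category = 'support' have total complexity = 12
Step 2: Apply multiplier: 12 × 0.95 = 11.4
Step 3: Other records total: 39
Step 4: Final sum = 11.4 + 39 = 50.4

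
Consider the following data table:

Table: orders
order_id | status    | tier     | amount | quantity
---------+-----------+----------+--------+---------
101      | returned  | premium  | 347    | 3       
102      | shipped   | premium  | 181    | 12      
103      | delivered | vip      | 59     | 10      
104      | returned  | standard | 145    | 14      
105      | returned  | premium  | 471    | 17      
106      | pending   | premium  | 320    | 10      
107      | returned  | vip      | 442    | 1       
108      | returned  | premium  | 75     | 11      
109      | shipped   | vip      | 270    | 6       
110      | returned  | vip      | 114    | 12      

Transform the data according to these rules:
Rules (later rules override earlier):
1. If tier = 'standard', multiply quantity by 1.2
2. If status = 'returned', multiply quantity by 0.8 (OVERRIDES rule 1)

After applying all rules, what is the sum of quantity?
84.4

Step 1: Rule 2 takes priority for records with status = 'returned'
  - 6 records: 58 × 0.8 = 46.4
Step 2: Rule 1 applies to remaining records with tier = 'standard'
  - 0 records: 0 × 1.2 = 0.0
Step 3: Other records unchanged: 38
Step 4: Final sum = 46.4 + 0.0 + 38 = 84.4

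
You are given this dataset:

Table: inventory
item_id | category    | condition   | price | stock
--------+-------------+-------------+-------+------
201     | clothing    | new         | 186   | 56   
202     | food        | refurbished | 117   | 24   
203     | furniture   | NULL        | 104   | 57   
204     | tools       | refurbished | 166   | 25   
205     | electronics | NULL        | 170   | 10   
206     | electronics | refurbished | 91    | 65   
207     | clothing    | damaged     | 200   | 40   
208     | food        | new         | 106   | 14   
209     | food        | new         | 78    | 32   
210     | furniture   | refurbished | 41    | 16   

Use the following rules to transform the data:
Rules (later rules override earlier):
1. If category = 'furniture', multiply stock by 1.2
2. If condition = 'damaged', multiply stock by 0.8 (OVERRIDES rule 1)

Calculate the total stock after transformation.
345.6

Step 1: Rule 2 takes priority for records with condition = 'damaged'
  - 1 records: 40 × 0.8 = 32.0
Step 2: Rule 1 applies to remaining records with category = 'furniture'
  - 2 records: 73 × 1.2 = 87.6
Step 3: Other records unchanged: 226
Step 4: Final sum = 32.0 + 87.6 + 226 = 345.6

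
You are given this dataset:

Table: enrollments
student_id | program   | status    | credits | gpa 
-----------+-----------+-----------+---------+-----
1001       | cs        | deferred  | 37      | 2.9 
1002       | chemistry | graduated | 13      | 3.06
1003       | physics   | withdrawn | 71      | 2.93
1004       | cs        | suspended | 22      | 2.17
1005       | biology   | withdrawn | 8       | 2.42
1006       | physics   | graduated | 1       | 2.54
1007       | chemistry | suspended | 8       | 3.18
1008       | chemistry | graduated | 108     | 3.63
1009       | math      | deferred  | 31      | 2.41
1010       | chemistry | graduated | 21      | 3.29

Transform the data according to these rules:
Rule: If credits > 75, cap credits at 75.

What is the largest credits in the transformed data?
75

Step 1: Original maximum credits = 108
Step 2: Apply cap at 75
Step 3: 1 records had credits > 75 and were capped
Step 4: Maximum after transformation = 75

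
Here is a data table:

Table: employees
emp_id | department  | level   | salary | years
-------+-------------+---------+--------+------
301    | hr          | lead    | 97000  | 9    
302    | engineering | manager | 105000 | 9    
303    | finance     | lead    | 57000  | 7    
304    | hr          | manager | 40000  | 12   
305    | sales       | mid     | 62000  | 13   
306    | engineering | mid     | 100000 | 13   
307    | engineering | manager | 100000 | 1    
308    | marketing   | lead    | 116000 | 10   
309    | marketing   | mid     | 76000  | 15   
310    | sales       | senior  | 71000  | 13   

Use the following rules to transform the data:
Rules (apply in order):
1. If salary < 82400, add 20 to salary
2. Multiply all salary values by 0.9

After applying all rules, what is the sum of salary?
741690.0

Step 1: Apply Rule 1 - Add 20 to records with salary < 82400
  - 5 records affected: 306000 + (5 × 20) = 306100
  - Unaffected records: 518000
  - Sum after Rule 1: 824100
Step 2: Apply Rule 2 - Multiply all by 0.9
  - 824100 × 0.9 = 741690.0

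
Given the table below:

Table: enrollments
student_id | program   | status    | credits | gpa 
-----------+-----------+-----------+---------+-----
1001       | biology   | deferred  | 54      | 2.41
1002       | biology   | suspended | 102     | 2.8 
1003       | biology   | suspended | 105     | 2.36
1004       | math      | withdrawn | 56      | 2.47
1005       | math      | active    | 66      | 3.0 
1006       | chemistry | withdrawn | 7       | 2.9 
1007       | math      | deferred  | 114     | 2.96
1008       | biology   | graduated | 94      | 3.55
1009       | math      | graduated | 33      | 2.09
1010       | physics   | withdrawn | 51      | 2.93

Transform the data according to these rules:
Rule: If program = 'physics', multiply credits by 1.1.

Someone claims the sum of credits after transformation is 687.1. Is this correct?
Yes, the result is correct.

Step 1: Calculate the correct sum after transformation
Step 2: Apply multiplier 1.1 to records where program = 'physics'
Step 3: Correct result = 687.1
Step 4: Claimed result = 687.1
Step 5: 687.1 = 687.1 ✓
Conclusion: The claimed result is correct.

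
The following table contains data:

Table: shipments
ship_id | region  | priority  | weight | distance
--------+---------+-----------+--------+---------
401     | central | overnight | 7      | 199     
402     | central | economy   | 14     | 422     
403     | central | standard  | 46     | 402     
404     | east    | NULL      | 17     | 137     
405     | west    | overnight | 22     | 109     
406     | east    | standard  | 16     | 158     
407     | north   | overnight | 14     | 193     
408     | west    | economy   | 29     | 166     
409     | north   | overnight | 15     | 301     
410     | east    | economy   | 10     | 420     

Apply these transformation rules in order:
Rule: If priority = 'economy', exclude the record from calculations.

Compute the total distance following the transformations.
1499

Step 1: Identify records where priority = 'economy'
Step 2: The excluded records sum to 1008
Step 3: Original total distance = 2507
Step 4: Remaining total = 2507 - 1008 = 1499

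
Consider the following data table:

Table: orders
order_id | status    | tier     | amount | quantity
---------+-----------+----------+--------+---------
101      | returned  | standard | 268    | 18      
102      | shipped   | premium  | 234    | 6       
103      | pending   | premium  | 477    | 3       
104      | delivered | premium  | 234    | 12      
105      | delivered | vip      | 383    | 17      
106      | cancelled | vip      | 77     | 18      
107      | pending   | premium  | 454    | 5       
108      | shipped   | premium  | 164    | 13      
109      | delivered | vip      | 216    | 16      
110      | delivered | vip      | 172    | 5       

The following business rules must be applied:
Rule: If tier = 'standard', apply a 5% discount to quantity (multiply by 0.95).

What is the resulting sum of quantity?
112.1

Step 1: Records with tier = 'standard' have total quantity = 18
Step 2: Apply multiplier: 18 × 0.95 = 17.1
Step 3: Other records total: 95
Step 4: Final sum = 17.1 + 95 = 112.1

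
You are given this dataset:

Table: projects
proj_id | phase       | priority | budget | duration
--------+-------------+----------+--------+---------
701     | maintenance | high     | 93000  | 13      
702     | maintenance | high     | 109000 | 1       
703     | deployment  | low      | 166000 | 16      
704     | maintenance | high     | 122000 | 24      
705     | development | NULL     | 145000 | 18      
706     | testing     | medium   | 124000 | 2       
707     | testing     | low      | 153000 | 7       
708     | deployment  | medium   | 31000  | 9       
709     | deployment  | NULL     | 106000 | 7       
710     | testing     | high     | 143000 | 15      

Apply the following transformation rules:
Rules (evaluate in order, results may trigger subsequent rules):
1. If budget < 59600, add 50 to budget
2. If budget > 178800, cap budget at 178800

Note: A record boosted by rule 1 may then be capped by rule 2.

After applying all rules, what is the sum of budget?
1192050

Step 1: Apply rule 1 to records with budget < 59600
  - 1 records get bonus of 50
  - Of these, 0 records then exceed 178800 and get capped
Step 2: Apply rule 2 to records with budget > 178800
  - 0 records (original) are capped
Step 3: Calculate final sum = 1192050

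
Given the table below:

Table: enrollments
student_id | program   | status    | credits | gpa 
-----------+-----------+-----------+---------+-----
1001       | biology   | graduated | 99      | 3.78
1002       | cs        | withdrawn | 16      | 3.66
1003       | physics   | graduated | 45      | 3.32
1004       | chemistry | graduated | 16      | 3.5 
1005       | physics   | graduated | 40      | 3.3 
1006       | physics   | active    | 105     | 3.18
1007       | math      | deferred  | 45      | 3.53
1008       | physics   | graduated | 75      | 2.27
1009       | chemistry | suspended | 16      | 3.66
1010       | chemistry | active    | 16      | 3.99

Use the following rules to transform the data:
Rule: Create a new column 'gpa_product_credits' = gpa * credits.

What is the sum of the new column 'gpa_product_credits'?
1555.58

Step 1: For each record, compute gpa * credits
Example calculations:
  3.78 * 99 = 374.22
  3.66 * 16 = 58.56
  3.32 * 45 = 149.4
  ...
Step 2: Sum all derived values
Step 3: Total = 1555.58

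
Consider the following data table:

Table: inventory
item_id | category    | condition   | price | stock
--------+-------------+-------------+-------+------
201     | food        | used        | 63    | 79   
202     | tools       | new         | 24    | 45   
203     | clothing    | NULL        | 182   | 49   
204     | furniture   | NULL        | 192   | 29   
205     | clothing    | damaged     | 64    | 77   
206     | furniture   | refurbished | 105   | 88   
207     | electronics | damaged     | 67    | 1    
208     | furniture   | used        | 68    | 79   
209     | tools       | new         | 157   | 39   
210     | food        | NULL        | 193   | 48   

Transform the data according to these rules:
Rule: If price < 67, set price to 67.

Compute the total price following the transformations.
1165

Step 1: 3 records have price < 67
Step 2: These records originally summed to 151
Step 3: After setting to minimum: 3 × 67 = 201
Step 4: Unaffected records sum: 964
Step 5: Final sum = 201 + 964 = 1165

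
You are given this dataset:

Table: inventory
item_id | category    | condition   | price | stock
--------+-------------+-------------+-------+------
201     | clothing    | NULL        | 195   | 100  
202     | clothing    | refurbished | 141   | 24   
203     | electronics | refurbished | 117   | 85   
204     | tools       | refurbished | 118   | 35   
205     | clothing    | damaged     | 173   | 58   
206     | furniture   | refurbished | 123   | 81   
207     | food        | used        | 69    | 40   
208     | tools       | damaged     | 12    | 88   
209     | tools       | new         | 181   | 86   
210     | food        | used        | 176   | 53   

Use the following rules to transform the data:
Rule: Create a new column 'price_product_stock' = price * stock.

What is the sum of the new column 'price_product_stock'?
85666

Step 1: For each record, compute price * stock
Example calculations:
  195 * 100 = 19500
  141 * 24 = 3384
  117 * 85 = 9945
  ...
Step 2: Sum all derived values
Step 3: Total = 85666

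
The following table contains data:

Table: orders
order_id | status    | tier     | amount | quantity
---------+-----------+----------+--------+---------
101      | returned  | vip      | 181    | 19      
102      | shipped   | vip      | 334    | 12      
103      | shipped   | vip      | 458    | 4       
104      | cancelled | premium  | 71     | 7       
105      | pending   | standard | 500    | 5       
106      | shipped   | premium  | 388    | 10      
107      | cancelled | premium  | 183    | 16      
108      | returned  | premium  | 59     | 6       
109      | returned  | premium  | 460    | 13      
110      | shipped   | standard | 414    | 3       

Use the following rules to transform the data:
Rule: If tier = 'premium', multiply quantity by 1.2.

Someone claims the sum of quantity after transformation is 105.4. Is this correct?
Yes, the result is correct.

Step 1: Calculate the correct sum after transformation
Step 2: Apply multiplier 1.2 to records where tier = 'premium'
Step 3: Correct result = 105.4
Step 4: Claimed result = 105.4
Step 5: 105.4 = 105.4 ✓
Conclusion: The claimed result is correct.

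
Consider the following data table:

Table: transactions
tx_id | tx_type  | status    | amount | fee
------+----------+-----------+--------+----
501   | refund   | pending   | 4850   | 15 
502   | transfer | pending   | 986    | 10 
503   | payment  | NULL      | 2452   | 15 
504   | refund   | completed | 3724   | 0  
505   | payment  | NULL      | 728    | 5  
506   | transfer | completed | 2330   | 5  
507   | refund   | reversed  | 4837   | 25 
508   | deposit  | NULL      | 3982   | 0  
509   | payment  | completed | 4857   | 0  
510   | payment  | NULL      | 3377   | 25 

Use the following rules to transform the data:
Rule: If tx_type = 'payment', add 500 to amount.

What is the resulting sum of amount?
34123

Step 1: Count records where tx_type = 'payment': 4
Step 2: Total bonus added: 4 × 500 = 2000
Step 3: Original sum of amount: 32123
Step 4: Final sum = 32123 + 2000 = 34123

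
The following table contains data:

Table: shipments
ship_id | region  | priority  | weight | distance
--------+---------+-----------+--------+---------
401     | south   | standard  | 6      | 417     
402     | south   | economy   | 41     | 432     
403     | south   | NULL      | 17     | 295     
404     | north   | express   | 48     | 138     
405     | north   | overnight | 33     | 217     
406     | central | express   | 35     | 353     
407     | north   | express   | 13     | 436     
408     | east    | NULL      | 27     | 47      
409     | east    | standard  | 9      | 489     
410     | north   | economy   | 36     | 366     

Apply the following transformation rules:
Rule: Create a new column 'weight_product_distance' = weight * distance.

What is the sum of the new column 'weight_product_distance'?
75883

Step 1: For each record, compute weight * distance
Example calculations:
  6 * 417 = 2502
  41 * 432 = 17712
  17 * 295 = 5015
  ...
Step 2: Sum all derived values
Step 3: Total = 75883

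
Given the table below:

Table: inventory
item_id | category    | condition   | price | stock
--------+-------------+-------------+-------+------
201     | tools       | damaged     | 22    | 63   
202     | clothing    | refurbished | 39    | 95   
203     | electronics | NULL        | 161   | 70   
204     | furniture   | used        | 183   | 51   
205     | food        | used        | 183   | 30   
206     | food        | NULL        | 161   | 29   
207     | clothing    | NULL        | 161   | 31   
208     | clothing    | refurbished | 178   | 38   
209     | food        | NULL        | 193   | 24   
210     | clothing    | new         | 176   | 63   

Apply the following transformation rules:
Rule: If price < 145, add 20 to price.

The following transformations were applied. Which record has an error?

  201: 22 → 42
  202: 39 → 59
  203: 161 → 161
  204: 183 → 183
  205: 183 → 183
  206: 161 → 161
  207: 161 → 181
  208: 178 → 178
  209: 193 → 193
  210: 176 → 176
Record 207 has an error. The correct transformed value should be 161, not 181.

Step 1: Check each record against the rule
Step 2: Record 207 has price = 161
Step 3: Since 161 >= 145, the bonus should not have been applied
Step 4: Correct value = 161, but claimed value = 181
Conclusion: Record 207 has the error.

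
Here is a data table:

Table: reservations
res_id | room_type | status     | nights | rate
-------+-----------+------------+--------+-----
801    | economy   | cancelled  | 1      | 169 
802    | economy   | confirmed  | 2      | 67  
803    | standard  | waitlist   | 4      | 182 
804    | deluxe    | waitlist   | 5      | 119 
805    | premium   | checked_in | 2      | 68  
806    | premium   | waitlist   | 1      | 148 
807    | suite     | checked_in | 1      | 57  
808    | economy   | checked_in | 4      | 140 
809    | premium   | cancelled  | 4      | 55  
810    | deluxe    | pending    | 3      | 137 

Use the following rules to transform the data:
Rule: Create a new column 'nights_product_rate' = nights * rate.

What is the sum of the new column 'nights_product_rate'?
3158

Step 1: For each record, compute nights * rate
Example calculations:
  1 * 169 = 169
  2 * 67 = 134
  4 * 182 = 728
  ...
Step 2: Sum all derived values
Step 3: Total = 3158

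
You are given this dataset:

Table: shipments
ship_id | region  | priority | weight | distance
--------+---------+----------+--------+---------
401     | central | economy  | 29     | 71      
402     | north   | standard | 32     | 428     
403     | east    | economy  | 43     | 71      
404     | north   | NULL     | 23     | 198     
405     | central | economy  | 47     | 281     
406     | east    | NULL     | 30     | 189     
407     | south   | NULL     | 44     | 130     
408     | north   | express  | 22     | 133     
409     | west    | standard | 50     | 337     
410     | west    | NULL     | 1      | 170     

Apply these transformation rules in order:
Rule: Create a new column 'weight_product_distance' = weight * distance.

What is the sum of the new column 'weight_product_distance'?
67905

Step 1: For each record, compute weight * distance
Example calculations:
  29 * 71 = 2059
  32 * 428 = 13696
  43 * 71 = 3053
  ...
Step 2: Sum all derived values
Step 3: Total = 67905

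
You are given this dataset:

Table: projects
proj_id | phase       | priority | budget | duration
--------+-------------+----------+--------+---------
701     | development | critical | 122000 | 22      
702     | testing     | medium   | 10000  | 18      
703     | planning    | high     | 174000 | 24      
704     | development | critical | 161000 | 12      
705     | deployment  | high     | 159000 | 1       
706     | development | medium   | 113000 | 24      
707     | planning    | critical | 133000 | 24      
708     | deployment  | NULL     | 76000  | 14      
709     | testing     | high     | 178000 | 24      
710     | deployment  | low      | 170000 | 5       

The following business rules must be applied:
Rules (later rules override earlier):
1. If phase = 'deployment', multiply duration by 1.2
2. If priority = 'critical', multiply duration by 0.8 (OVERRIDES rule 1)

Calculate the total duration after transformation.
160.4

Step 1: Rule 2 takes priority for records with priority = 'critical'
  - 3 records: 58 × 0.8 = 46.4
Step 2: Rule 1 applies to remaining records with phase = 'deployment'
  - 3 records: 20 × 1.2 = 24.0
Step 3: Other records unchanged: 90
Step 4: Final sum = 46.4 + 24.0 + 90 = 160.4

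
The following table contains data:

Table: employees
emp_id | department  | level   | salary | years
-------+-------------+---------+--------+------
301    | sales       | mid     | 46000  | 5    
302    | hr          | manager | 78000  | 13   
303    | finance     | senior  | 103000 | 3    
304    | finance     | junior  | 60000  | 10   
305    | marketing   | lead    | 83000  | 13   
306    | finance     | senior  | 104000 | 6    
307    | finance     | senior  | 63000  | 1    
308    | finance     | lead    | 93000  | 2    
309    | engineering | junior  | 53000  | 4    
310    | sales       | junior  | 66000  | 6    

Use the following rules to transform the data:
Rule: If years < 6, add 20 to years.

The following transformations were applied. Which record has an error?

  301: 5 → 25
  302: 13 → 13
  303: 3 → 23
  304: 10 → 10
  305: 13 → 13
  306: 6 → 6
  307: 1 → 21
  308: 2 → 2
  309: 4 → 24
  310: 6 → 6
Record 308 has an error. The correct transformed value should be 22, not 2.

Step 1: Check each record against the rule
Step 2: Record 308 has years = 2
Step 3: Since 2 < 6, the bonus should have been applied
Step 4: Correct value = 22, but claimed value = 2
Conclusion: Record 308 has the error.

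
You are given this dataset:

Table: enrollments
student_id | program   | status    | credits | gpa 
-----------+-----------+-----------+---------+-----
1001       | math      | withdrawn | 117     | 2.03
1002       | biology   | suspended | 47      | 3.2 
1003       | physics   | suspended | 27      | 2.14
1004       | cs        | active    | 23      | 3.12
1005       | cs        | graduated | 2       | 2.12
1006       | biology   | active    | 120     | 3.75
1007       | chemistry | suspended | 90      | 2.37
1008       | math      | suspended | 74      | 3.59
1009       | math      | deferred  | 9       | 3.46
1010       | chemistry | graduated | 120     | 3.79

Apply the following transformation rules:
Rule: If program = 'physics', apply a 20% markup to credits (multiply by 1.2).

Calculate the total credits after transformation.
634.4

Step 1: Records with program = 'physics' have total credits = 27
Step 2: Apply multiplier: 27 × 1.2 = 32.4
Step 3: Other records total: 602
Step 4: Final sum = 32.4 + 602 = 634.4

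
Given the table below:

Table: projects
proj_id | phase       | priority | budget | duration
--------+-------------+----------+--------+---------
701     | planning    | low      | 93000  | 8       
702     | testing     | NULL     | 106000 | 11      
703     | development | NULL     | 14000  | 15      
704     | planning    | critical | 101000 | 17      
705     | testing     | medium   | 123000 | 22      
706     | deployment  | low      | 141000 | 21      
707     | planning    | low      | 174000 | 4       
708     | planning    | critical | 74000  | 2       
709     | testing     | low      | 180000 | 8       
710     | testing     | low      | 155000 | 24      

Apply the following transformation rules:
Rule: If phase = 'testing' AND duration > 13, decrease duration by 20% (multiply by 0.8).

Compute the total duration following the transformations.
122.8

Step 1: Find records where phase = 'testing' AND duration > 13
Step 2: 2 records match, summing to 46
Step 3: After multiplier: 46 × 0.8 = 36.8
Step 4: Unaffected records sum: 86
Step 5: Final sum = 36.8 + 86 = 122.8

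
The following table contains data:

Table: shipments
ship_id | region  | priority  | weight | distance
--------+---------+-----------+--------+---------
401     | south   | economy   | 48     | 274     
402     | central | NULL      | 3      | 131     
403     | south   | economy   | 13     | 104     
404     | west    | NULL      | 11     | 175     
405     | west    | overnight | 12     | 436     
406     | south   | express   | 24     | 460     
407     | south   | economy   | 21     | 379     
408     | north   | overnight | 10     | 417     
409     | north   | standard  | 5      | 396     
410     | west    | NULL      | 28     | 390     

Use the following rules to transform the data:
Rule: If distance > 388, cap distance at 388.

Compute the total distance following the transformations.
3003

Step 1: 5 records have distance > 388
Step 2: These records originally summed to 2099
Step 3: After capping: 5 × 388 = 1940
Step 4: Unaffected records sum: 1063
Step 5: Final sum = 1940 + 1063 = 3003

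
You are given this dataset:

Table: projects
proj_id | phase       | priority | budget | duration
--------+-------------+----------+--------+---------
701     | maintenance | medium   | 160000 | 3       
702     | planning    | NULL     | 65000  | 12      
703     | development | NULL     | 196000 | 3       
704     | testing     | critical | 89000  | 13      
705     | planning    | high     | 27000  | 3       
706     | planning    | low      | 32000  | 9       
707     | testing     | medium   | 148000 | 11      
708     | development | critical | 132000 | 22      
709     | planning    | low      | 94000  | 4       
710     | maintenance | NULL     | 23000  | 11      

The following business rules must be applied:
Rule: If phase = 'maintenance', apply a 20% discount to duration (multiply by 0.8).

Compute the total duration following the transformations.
88.2

Step 1: Records with phase = 'maintenance' have total duration = 14
Step 2: Apply multiplier: 14 × 0.8 = 11.2
Step 3: Other records total: 77
Step 4: Final sum = 11.2 + 77 = 88.2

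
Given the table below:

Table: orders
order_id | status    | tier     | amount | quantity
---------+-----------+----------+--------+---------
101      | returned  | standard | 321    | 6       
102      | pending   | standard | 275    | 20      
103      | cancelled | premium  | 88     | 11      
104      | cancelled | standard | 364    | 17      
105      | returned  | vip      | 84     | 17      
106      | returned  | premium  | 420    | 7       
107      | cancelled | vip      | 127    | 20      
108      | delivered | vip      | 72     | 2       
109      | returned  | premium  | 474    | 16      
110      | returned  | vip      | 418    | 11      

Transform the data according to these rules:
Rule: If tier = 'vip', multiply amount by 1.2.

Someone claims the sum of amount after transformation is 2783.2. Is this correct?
Yes, the result is correct.

Step 1: Calculate the correct sum after transformation
Step 2: Apply multiplier 1.2 to records where tier = 'vip'
Step 3: Correct result = 2783.2
Step 4: Claimed result = 2783.2
Step 5: 2783.2 = 2783.2 ✓
Conclusion: The claimed result is correct.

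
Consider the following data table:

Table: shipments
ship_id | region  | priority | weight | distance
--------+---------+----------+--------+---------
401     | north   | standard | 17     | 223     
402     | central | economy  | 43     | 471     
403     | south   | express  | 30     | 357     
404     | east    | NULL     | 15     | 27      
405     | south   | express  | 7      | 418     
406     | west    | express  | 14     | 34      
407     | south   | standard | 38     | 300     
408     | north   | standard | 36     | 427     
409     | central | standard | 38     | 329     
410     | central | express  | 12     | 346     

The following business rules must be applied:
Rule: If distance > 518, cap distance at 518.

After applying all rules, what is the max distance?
471

Step 1: Original maximum distance = 471
Step 2: Check cap of 518 against maximum
Step 3: No records exceed the cap (max 471 <= cap 518), so no capping applies
Step 4: Maximum after transformation = 471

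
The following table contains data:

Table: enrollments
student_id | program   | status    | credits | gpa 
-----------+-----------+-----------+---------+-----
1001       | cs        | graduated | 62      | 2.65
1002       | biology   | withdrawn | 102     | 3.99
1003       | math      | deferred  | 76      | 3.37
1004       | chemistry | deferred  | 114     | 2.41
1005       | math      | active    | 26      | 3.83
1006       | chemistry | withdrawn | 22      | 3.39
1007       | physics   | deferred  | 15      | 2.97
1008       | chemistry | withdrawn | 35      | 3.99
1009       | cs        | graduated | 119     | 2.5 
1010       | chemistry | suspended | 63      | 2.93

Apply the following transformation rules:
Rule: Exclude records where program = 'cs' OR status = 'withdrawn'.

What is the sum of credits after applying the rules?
294

Step 1: Find records where program = 'cs' OR status = 'withdrawn'
Step 2: 5 records match, summing to 340
Step 3: Original sum: 634
Step 4: Remaining sum = 634 - 340 = 294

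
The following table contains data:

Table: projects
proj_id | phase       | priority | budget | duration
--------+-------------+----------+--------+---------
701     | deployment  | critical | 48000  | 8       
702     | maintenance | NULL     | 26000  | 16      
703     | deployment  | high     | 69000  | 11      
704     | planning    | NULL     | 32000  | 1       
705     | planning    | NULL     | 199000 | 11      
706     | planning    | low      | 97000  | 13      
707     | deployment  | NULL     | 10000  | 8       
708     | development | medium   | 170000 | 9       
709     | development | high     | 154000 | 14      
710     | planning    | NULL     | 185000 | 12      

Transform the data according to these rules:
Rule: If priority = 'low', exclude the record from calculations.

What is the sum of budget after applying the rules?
893000

Step 1: Identify records where priority = 'low'
Step 2: The excluded records sum to 97000
Step 3: Original total budget = 990000
Step 4: Remaining total = 990000 - 97000 = 893000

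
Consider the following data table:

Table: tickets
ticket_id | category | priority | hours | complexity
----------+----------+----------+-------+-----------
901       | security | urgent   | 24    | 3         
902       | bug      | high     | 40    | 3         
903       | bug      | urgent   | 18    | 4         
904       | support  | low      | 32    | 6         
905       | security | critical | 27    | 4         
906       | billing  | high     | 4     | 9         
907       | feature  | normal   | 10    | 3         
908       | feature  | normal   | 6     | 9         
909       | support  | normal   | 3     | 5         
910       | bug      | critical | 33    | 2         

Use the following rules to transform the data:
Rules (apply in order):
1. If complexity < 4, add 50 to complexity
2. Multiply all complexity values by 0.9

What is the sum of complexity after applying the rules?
223.2

Step 1: Apply Rule 1 - Add 50 to records with complexity < 4
  - 4 records affected: 11 + (4 × 50) = 211
  - Unaffected records: 37
  - Sum after Rule 1: 248
Step 2: Apply Rule 2 - Multiply all by 0.9
  - 248 × 0.9 = 223.2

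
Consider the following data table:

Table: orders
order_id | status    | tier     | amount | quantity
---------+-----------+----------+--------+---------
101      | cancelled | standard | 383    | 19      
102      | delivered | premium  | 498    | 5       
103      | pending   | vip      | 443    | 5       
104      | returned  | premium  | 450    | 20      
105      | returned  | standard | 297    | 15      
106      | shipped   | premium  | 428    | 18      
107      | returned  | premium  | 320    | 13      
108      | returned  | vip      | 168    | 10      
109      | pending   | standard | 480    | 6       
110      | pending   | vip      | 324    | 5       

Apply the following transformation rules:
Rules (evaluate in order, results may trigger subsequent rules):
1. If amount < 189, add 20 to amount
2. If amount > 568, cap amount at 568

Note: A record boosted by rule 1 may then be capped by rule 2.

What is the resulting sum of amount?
3811

Step 1: Apply rule 1 to records with amount < 189
  - 1 records get bonus of 20
  - Of these, 0 records then exceed 568 and get capped
Step 2: Apply rule 2 to records with amount > 568
  - 0 records (original) are capped
Step 3: Calculate final sum = 3811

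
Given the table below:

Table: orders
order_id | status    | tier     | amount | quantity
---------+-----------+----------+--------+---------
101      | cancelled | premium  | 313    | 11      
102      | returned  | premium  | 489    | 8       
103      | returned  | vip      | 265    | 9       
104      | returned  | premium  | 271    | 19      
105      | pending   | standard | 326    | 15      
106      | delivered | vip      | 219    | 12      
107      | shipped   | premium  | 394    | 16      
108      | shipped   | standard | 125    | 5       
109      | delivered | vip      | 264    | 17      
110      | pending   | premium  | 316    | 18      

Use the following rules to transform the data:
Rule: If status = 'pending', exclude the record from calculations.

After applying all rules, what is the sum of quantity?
97

Step 1: Identify records where status = 'pending'
Step 2: The excluded records sum to 33
Step 3: Original total quantity = 130
Step 4: Remaining total = 130 - 33 = 97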